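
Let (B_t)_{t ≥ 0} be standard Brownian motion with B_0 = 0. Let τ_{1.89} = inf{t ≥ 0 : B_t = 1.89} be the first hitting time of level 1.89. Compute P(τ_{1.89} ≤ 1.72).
P(τ_{1.89} ≤ 1.72) = 2(1 − Φ(1.89/√1.72)) = 2(1 − Φ(1.4411)) ≈ 0.1496

By the reflection principle for standard BM, P(τ_b ≤ t) = 2 · P(B_t ≥ b). Since B_t ~ N(0, t), P(B_t ≥ 1.89) = 1 − Φ(1.89/√t) = 1 − Φ(1.89/√1.72) = 1 − Φ(1.4411) ≈ 0.07478. Doubling: P(τ_{1.89} ≤ 1.72) ≈ 2 · 0.07478 = 0.14956 ≈ 0.1496.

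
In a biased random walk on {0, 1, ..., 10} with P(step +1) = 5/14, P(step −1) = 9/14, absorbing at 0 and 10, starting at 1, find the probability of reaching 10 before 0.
P(hit 10 before 0) = (1 − (9/5)^1) / (1 − (9/5)^10) = 1953125/869254694

Let u_k denote P(reach 10 before 0 | start at k). Boundary: u_0 = 0, u_10 = 1. Recurrence: u_k = 5/14·u_{k+1} + 9/14·u_{k-1} for 1 ≤ k ≤ 9. Try u_k = A + B·r^k with r = q/p = (9/14)/(5/14) = 9/5. Substitution satisfies the recurrence; boundary conditions give:
  u_k = (1 − r^k) / (1 − r^N) = (1 − (9/5)^1) / (1 − (9/5)^10) = 1953125/869254694.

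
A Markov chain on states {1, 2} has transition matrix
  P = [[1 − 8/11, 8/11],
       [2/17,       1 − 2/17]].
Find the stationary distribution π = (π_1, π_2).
π_1 = 11/79, π_2 = 68/79

Solve πP = π with π_1 + π_2 = 1. From πP = π: π_1 · (1 − 8/11) + π_2 · 2/17 = π_1 ⇒ π_2 · 2/17 = π_1 · 8/11 ⇒ π_2/π_1 = (8/11)/(2/17) = 68/11. Together with π_1 + π_2 = 1:
  π_1 = (2/17)/(8/11 + 2/17) = (2/17)/(158/187) = 11/79,
  π_2 = (8/11)/(8/11 + 2/17) = (8/11)/(158/187) = 68/79.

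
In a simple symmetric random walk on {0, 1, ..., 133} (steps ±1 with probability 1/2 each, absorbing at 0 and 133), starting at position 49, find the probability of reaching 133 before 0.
P(hit 133 before 0) = 49/133 = 7/19

Let u_k = P(hit 133 before 0 | start at k). Then u_0 = 0, u_133 = 1, and u_k = u_{k-1}/2 + u_{k+1}/2 for 1 ≤ k ≤ 132. This harmonic recurrence is solved by u_k = k/133, giving u_49 = 49/133 = 7/19.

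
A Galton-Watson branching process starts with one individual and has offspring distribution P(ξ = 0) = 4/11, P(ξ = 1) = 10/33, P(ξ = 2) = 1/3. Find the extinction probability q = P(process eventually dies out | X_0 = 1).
q = 1

Mean offspring μ = 0·4/11 + 1·10/33 + 2·1/3 = 32/33 ≤ 1. For μ ≤ 1 with offspring not concentrated at 1, the Galton-Watson process goes extinct almost surely, so q = 1.
(Algebraic check: The pgf is f(s) = 4/11 + 10/33·s + 1/3·s². The extinction probability q is the smallest fixed point of f in [0, 1]. Setting s = f(s):
  1/3·s² + (10/33 − 1)·s + 4/11 = 0
  1/3·s² − (4/11 + 1/3)·s + 4/11 = 0
which factors as (s − 1)·(1/3·s − 4/11) = 0, giving roots s = 1 and s = (4/11)/(1/3) = 12/11. Since 12/11 ≥ 1, the smallest root in [0, 1] is s = 1.)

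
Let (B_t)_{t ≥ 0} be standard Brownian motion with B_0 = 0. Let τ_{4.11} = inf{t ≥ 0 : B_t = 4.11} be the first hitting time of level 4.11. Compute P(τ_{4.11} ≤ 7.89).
P(τ_{4.11} ≤ 7.89) = 2(1 − Φ(4.11/√7.89)) = 2(1 − Φ(1.4632)) ≈ 0.1434

By the reflection principle for standard BM, P(τ_b ≤ t) = 2 · P(B_t ≥ b). Since B_t ~ N(0, t), P(B_t ≥ 4.11) = 1 − Φ(4.11/√t) = 1 − Φ(4.11/√7.89) = 1 − Φ(1.4632) ≈ 0.07171. Doubling: P(τ_{4.11} ≤ 7.89) ≈ 2 · 0.07171 = 0.14342 ≈ 0.1434.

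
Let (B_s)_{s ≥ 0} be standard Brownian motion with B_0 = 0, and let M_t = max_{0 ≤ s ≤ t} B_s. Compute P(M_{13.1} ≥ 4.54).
P(M_{13.1} ≥ 4.54) = 2·P(B_{13.1} ≥ 4.54) = 2(1 − Φ(4.54/√13.1)) ≈ 0.2097

By the reflection principle for Brownian motion, P(M_t ≥ a) = 2 · P(B_t ≥ a) for a ≥ 0. Since B_t ~ N(0, t), P(B_t ≥ 4.54) = 1 − Φ(4.54/√t) = 1 − Φ(4.54/√13.1) = 1 − Φ(1.2544). So
  P(M_{13.1} ≥ 4.54) = 2(1 − Φ(1.2544)) ≈ 0.2097.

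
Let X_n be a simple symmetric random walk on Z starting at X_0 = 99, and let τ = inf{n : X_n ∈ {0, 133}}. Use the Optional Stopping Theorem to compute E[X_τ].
E[X_τ] = 99

X_n is a martingale and τ is a bounded-mean stopping time (indeed τ is finite a.s. with bounded expectation since the walk is in a bounded region). By the OST, E[X_τ] = E[X_0] = 99. Equivalently: E[X_τ] = 133 · P(hit 133 first) + 0 · P(hit 0 first) = 133 · (99/133) = 99.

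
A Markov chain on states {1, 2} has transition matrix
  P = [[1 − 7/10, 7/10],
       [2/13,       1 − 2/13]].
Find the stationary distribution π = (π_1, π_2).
π_1 = 20/111, π_2 = 91/111

Solve πP = π with π_1 + π_2 = 1. From πP = π: π_1 · (1 − 7/10) + π_2 · 2/13 = π_1 ⇒ π_2 · 2/13 = π_1 · 7/10 ⇒ π_2/π_1 = (7/10)/(2/13) = 91/20. Together with π_1 + π_2 = 1:
  π_1 = (2/13)/(7/10 + 2/13) = (2/13)/(111/130) = 20/111,
  π_2 = (7/10)/(7/10 + 2/13) = (7/10)/(111/130) = 91/111.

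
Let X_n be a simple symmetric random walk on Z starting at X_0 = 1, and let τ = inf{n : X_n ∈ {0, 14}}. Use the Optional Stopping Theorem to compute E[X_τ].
E[X_τ] = 1

X_n is a martingale and τ is a bounded-mean stopping time (indeed τ is finite a.s. with bounded expectation since the walk is in a bounded region). By the OST, E[X_τ] = E[X_0] = 1. Equivalently: E[X_τ] = 14 · P(hit 14 first) + 0 · P(hit 0 first) = 14 · (1/14) = 1.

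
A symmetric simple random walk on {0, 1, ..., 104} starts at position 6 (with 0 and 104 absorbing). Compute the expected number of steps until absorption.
E[τ | X_0 = 6] = 588

Let v_k = E[τ | X_0 = k]. Boundary: v_0 = v_104 = 0. Recurrence: v_k = 1 + (v_{k-1} + v_{k+1})/2 for 1 ≤ k ≤ 103. The particular solution to v_k − (v_{k-1} + v_{k+1})/2 = 1 is v_k = −k^2. Adding homogeneous solution A + B k and matching boundaries gives v_k = k (104 − k). Substituting k = 6: v_6 = 6 · 98 = 588.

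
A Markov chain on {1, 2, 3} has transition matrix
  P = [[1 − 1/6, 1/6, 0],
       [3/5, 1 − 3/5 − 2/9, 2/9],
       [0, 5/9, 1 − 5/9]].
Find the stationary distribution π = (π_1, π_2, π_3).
π = (18/25, 1/5, 2/25)

This is a birth-death chain on three states, which satisfies detailed balance: π_1 · P_{12} = π_2 · P_{21} and π_2 · P_{23} = π_3 · P_{32}.
From π_1 · 1/6 = π_2 · 3/5: π_2/π_1 = (1/6)/(3/5) = 5/18.
From π_2 · 2/9 = π_3 · 5/9: π_3/π_2 = (2/9)/(5/9) = 2/5.
Take π_1 proportional to 1; then unnormalized π = (1, 5/18, 1/9). Normalize by dividing by the sum 25/18:
  π = (18/25, 1/5, 2/25).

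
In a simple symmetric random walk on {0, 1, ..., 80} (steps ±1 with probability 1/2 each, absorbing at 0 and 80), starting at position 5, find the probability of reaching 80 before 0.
P(hit 80 before 0) = 5/80 = 1/16

Let u_k = P(hit 80 before 0 | start at k). Then u_0 = 0, u_80 = 1, and u_k = u_{k-1}/2 + u_{k+1}/2 for 1 ≤ k ≤ 79. This harmonic recurrence is solved by u_k = k/80, giving u_5 = 5/80 = 1/16.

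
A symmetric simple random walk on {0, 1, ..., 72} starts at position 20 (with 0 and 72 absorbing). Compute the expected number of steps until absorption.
E[τ | X_0 = 20] = 1040

Let v_k = E[τ | X_0 = k]. Boundary: v_0 = v_72 = 0. Recurrence: v_k = 1 + (v_{k-1} + v_{k+1})/2 for 1 ≤ k ≤ 71. The particular solution to v_k − (v_{k-1} + v_{k+1})/2 = 1 is v_k = −k^2. Adding homogeneous solution A + B k and matching boundaries gives v_k = k (72 − k). Substituting k = 20: v_20 = 20 · 52 = 1040.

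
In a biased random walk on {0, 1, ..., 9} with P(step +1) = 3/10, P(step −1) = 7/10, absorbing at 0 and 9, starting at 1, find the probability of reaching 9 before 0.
P(hit 9 before 0) = (1 − (7/3)^1) / (1 − (7/3)^9) = 6561/10083481

Let u_k denote P(reach 9 before 0 | start at k). Boundary: u_0 = 0, u_9 = 1. Recurrence: u_k = 3/10·u_{k+1} + 7/10·u_{k-1} for 1 ≤ k ≤ 8. Try u_k = A + B·r^k with r = q/p = (7/10)/(3/10) = 7/3. Substitution satisfies the recurrence; boundary conditions give:
  u_k = (1 − r^k) / (1 − r^N) = (1 − (7/3)^1) / (1 − (7/3)^9) = 6561/10083481.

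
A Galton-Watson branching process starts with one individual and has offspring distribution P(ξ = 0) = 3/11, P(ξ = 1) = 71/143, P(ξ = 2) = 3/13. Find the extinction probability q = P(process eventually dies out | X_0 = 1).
q = 1

Mean offspring μ = 0·3/11 + 1·71/143 + 2·3/13 = 137/143 ≤ 1. For μ ≤ 1 with offspring not concentrated at 1, the Galton-Watson process goes extinct almost surely, so q = 1.
(Algebraic check: The pgf is f(s) = 3/11 + 71/143·s + 3/13·s². The extinction probability q is the smallest fixed point of f in [0, 1]. Setting s = f(s):
  3/13·s² + (71/143 − 1)·s + 3/11 = 0
  3/13·s² − (3/11 + 3/13)·s + 3/11 = 0
which factors as (s − 1)·(3/13·s − 3/11) = 0, giving roots s = 1 and s = (3/11)/(3/13) = 13/11. Since 13/11 ≥ 1, the smallest root in [0, 1] is s = 1.)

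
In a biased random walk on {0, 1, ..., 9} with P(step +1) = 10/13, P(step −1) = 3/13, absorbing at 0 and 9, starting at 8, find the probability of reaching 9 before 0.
P(hit 9 before 0) = (1 − (3/10)^8) / (1 − (3/10)^9) = 142847770/142854331

Let u_k denote P(reach 9 before 0 | start at k). Boundary: u_0 = 0, u_9 = 1. Recurrence: u_k = 10/13·u_{k+1} + 3/13·u_{k-1} for 1 ≤ k ≤ 8. Try u_k = A + B·r^k with r = q/p = (3/13)/(10/13) = 3/10. Substitution satisfies the recurrence; boundary conditions give:
  u_k = (1 − r^k) / (1 − r^N) = (1 − (3/10)^8) / (1 − (3/10)^9) = 142847770/142854331.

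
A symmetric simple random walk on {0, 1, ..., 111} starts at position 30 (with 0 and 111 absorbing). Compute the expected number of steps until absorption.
E[τ | X_0 = 30] = 2430

Let v_k = E[τ | X_0 = k]. Boundary: v_0 = v_111 = 0. Recurrence: v_k = 1 + (v_{k-1} + v_{k+1})/2 for 1 ≤ k ≤ 110. The particular solution to v_k − (v_{k-1} + v_{k+1})/2 = 1 is v_k = −k^2. Adding homogeneous solution A + B k and matching boundaries gives v_k = k (111 − k). Substituting k = 30: v_30 = 30 · 81 = 2430.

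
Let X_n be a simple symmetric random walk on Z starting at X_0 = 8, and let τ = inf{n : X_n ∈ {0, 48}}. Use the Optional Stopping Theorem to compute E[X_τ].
E[X_τ] = 8

X_n is a martingale and τ is a bounded-mean stopping time (indeed τ is finite a.s. with bounded expectation since the walk is in a bounded region). By the OST, E[X_τ] = E[X_0] = 8. Equivalently: E[X_τ] = 48 · P(hit 48 first) + 0 · P(hit 0 first) = 48 · (8/48) = 8.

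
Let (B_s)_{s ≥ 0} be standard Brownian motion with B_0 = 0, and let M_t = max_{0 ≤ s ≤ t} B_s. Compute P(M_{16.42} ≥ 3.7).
P(M_{16.42} ≥ 3.7) = 2·P(B_{16.42} ≥ 3.7) = 2(1 − Φ(3.7/√16.42)) ≈ 0.3612

By the reflection principle for Brownian motion, P(M_t ≥ a) = 2 · P(B_t ≥ a) for a ≥ 0. Since B_t ~ N(0, t), P(B_t ≥ 3.7) = 1 − Φ(3.7/√t) = 1 − Φ(3.7/√16.42) = 1 − Φ(0.9131). So
  P(M_{16.42} ≥ 3.7) = 2(1 − Φ(0.9131)) ≈ 0.3612.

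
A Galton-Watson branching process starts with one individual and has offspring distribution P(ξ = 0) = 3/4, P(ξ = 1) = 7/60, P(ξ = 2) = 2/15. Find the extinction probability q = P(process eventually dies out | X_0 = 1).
q = 1

Mean offspring μ = 0·3/4 + 1·7/60 + 2·2/15 = 23/60 ≤ 1. For μ ≤ 1 with offspring not concentrated at 1, the Galton-Watson process goes extinct almost surely, so q = 1.
(Algebraic check: The pgf is f(s) = 3/4 + 7/60·s + 2/15·s². The extinction probability q is the smallest fixed point of f in [0, 1]. Setting s = f(s):
  2/15·s² + (7/60 − 1)·s + 3/4 = 0
  2/15·s² − (3/4 + 2/15)·s + 3/4 = 0
which factors as (s − 1)·(2/15·s − 3/4) = 0, giving roots s = 1 and s = (3/4)/(2/15) = 45/8. Since 45/8 ≥ 1, the smallest root in [0, 1] is s = 1.)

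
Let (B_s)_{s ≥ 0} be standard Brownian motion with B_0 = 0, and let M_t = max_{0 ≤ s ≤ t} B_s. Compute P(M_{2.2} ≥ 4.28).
P(M_{2.2} ≥ 4.28) = 2·P(B_{2.2} ≥ 4.28) = 2(1 − Φ(4.28/√2.2)) ≈ 0.0039

By the reflection principle for Brownian motion, P(M_t ≥ a) = 2 · P(B_t ≥ a) for a ≥ 0. Since B_t ~ N(0, t), P(B_t ≥ 4.28) = 1 − Φ(4.28/√t) = 1 − Φ(4.28/√2.2) = 1 − Φ(2.8856). So
  P(M_{2.2} ≥ 4.28) = 2(1 − Φ(2.8856)) ≈ 0.0039.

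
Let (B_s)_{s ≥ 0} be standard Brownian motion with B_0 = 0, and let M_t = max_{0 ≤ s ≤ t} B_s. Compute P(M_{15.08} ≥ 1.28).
P(M_{15.08} ≥ 1.28) = 2·P(B_{15.08} ≥ 1.28) = 2(1 − Φ(1.28/√15.08)) ≈ 0.7417

By the reflection principle for Brownian motion, P(M_t ≥ a) = 2 · P(B_t ≥ a) for a ≥ 0. Since B_t ~ N(0, t), P(B_t ≥ 1.28) = 1 − Φ(1.28/√t) = 1 − Φ(1.28/√15.08) = 1 − Φ(0.3296). So
  P(M_{15.08} ≥ 1.28) = 2(1 − Φ(0.3296)) ≈ 0.7417.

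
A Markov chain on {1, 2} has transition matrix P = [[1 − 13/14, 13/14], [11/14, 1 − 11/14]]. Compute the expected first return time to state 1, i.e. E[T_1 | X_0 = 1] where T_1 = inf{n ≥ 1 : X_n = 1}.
E[T_1 | X_0 = 1] = 1/π_1 = 24/11

For an irreducible recurrent Markov chain with stationary distribution π, E[T_i | X_0 = i] = 1/π_i (Kac's formula). Here π_1 = (11/14)/(13/14 + 11/14) = (11/14)/(12/7) = 11/24, so E[T_1 | X_0 = 1] = 1/π_1 = (13/14 + 11/14)/(11/14) = (12/7)/(11/14) = 24/11.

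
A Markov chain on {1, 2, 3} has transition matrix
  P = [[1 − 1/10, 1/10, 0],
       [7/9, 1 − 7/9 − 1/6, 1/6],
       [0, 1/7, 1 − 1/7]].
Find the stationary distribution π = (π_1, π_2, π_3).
π = (140/179, 18/179, 21/179)

This is a birth-death chain on three states, which satisfies detailed balance: π_1 · P_{12} = π_2 · P_{21} and π_2 · P_{23} = π_3 · P_{32}.
From π_1 · 1/10 = π_2 · 7/9: π_2/π_1 = (1/10)/(7/9) = 9/70.
From π_2 · 1/6 = π_3 · 1/7: π_3/π_2 = (1/6)/(1/7) = 7/6.
Take π_1 proportional to 1; then unnormalized π = (1, 9/70, 3/20). Normalize by dividing by the sum 179/140:
  π = (140/179, 18/179, 21/179).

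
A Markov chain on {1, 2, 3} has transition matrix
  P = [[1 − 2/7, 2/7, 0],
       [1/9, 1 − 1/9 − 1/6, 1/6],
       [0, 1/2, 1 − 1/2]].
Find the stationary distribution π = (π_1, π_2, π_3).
π = (7/31, 18/31, 6/31)

This is a birth-death chain on three states, which satisfies detailed balance: π_1 · P_{12} = π_2 · P_{21} and π_2 · P_{23} = π_3 · P_{32}.
From π_1 · 2/7 = π_2 · 1/9: π_2/π_1 = (2/7)/(1/9) = 18/7.
From π_2 · 1/6 = π_3 · 1/2: π_3/π_2 = (1/6)/(1/2) = 1/3.
Take π_1 proportional to 1; then unnormalized π = (1, 18/7, 6/7). Normalize by dividing by the sum 31/7:
  π = (7/31, 18/31, 6/31).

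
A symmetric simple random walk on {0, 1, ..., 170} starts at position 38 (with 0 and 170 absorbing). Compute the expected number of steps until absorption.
E[τ | X_0 = 38] = 5016

Let v_k = E[τ | X_0 = k]. Boundary: v_0 = v_170 = 0. Recurrence: v_k = 1 + (v_{k-1} + v_{k+1})/2 for 1 ≤ k ≤ 169. The particular solution to v_k − (v_{k-1} + v_{k+1})/2 = 1 is v_k = −k^2. Adding homogeneous solution A + B k and matching boundaries gives v_k = k (170 − k). Substituting k = 38: v_38 = 38 · 132 = 5016.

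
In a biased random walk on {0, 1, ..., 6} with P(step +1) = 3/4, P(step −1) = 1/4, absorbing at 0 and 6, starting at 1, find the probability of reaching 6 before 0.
P(hit 6 before 0) = (1 − (1/3)^1) / (1 − (1/3)^6) = 243/364

Let u_k denote P(reach 6 before 0 | start at k). Boundary: u_0 = 0, u_6 = 1. Recurrence: u_k = 3/4·u_{k+1} + 1/4·u_{k-1} for 1 ≤ k ≤ 5. Try u_k = A + B·r^k with r = q/p = (1/4)/(3/4) = 1/3. Substitution satisfies the recurrence; boundary conditions give:
  u_k = (1 − r^k) / (1 − r^N) = (1 − (1/3)^1) / (1 − (1/3)^6) = 243/364.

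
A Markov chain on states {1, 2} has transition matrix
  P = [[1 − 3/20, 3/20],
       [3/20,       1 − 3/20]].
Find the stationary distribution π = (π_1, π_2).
π_1 = 1/2, π_2 = 1/2

Solve πP = π with π_1 + π_2 = 1. From πP = π: π_1 · (1 − 3/20) + π_2 · 3/20 = π_1 ⇒ π_2 · 3/20 = π_1 · 3/20 ⇒ π_2/π_1 = (3/20)/(3/20) = 1. Together with π_1 + π_2 = 1:
  π_1 = (3/20)/(3/20 + 3/20) = (3/20)/(3/10) = 1/2,
  π_2 = (3/20)/(3/20 + 3/20) = (3/20)/(3/10) = 1/2.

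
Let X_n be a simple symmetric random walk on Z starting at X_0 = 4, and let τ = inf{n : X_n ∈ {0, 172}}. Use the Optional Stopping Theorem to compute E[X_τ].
E[X_τ] = 4

X_n is a martingale and τ is a bounded-mean stopping time (indeed τ is finite a.s. with bounded expectation since the walk is in a bounded region). By the OST, E[X_τ] = E[X_0] = 4. Equivalently: E[X_τ] = 172 · P(hit 172 first) + 0 · P(hit 0 first) = 172 · (4/172) = 4.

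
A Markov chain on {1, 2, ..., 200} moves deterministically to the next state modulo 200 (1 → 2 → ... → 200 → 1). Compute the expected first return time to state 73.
E[T_73 | X_0 = 73] = 200

The chain cycles deterministically, so starting at state 73 it returns in exactly 200 steps. Equivalently, the stationary distribution is uniform π_j = 1/200 for every state j, so by Kac's formula E[T_73] = 1/π_73 = 200.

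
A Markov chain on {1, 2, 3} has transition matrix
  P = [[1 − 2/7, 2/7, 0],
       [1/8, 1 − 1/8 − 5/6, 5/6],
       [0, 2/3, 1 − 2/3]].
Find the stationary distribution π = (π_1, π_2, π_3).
π = (7/43, 16/43, 20/43)

This is a birth-death chain on three states, which satisfies detailed balance: π_1 · P_{12} = π_2 · P_{21} and π_2 · P_{23} = π_3 · P_{32}.
From π_1 · 2/7 = π_2 · 1/8: π_2/π_1 = (2/7)/(1/8) = 16/7.
From π_2 · 5/6 = π_3 · 2/3: π_3/π_2 = (5/6)/(2/3) = 5/4.
Take π_1 proportional to 1; then unnormalized π = (1, 16/7, 20/7). Normalize by dividing by the sum 43/7:
  π = (7/43, 16/43, 20/43).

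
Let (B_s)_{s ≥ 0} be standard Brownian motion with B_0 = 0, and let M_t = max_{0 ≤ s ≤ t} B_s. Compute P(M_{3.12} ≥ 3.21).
P(M_{3.12} ≥ 3.21) = 2·P(B_{3.12} ≥ 3.21) = 2(1 − Φ(3.21/√3.12)) ≈ 0.0692

By the reflection principle for Brownian motion, P(M_t ≥ a) = 2 · P(B_t ≥ a) for a ≥ 0. Since B_t ~ N(0, t), P(B_t ≥ 3.21) = 1 − Φ(3.21/√t) = 1 − Φ(3.21/√3.12) = 1 − Φ(1.8173). So
  P(M_{3.12} ≥ 3.21) = 2(1 − Φ(1.8173)) ≈ 0.0692.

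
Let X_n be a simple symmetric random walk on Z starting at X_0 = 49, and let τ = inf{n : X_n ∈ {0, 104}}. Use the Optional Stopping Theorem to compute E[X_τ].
E[X_τ] = 49

X_n is a martingale and τ is a bounded-mean stopping time (indeed τ is finite a.s. with bounded expectation since the walk is in a bounded region). By the OST, E[X_τ] = E[X_0] = 49. Equivalently: E[X_τ] = 104 · P(hit 104 first) + 0 · P(hit 0 first) = 104 · (49/104) = 49.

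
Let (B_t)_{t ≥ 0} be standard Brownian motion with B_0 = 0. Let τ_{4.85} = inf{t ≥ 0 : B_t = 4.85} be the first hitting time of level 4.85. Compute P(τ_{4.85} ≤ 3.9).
P(τ_{4.85} ≤ 3.9) = 2(1 − Φ(4.85/√3.9)) = 2(1 − Φ(2.4559)) ≈ 0.0141

By the reflection principle for standard BM, P(τ_b ≤ t) = 2 · P(B_t ≥ b). Since B_t ~ N(0, t), P(B_t ≥ 4.85) = 1 − Φ(4.85/√t) = 1 − Φ(4.85/√3.9) = 1 − Φ(2.4559) ≈ 0.00703. Doubling: P(τ_{4.85} ≤ 3.9) ≈ 2 · 0.00703 = 0.01406 ≈ 0.0141.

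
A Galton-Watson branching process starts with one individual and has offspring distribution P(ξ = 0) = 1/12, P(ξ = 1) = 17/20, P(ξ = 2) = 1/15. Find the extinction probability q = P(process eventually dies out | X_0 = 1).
q = 1

Mean offspring μ = 0·1/12 + 1·17/20 + 2·1/15 = 59/60 ≤ 1. For μ ≤ 1 with offspring not concentrated at 1, the Galton-Watson process goes extinct almost surely, so q = 1.
(Algebraic check: The pgf is f(s) = 1/12 + 17/20·s + 1/15·s². The extinction probability q is the smallest fixed point of f in [0, 1]. Setting s = f(s):
  1/15·s² + (17/20 − 1)·s + 1/12 = 0
  1/15·s² − (1/12 + 1/15)·s + 1/12 = 0
which factors as (s − 1)·(1/15·s − 1/12) = 0, giving roots s = 1 and s = (1/12)/(1/15) = 5/4. Since 5/4 ≥ 1, the smallest root in [0, 1] is s = 1.)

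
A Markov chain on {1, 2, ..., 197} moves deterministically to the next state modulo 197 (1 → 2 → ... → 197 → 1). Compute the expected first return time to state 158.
E[T_158 | X_0 = 158] = 197

The chain cycles deterministically, so starting at state 158 it returns in exactly 197 steps. Equivalently, the stationary distribution is uniform π_j = 1/197 for every state j, so by Kac's formula E[T_158] = 1/π_158 = 197.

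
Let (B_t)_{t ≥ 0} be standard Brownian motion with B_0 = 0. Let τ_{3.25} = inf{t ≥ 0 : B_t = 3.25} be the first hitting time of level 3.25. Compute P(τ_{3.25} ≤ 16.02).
P(τ_{3.25} ≤ 16.02) = 2(1 − Φ(3.25/√16.02)) = 2(1 − Φ(0.8120)) ≈ 0.4168

By the reflection principle for standard BM, P(τ_b ≤ t) = 2 · P(B_t ≥ b). Since B_t ~ N(0, t), P(B_t ≥ 3.25) = 1 − Φ(3.25/√t) = 1 − Φ(3.25/√16.02) = 1 − Φ(0.8120) ≈ 0.20840. Doubling: P(τ_{3.25} ≤ 16.02) ≈ 2 · 0.20840 = 0.41680 ≈ 0.4168.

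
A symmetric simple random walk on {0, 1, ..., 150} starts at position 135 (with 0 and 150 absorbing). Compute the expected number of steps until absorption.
E[τ | X_0 = 135] = 2025

Let v_k = E[τ | X_0 = k]. Boundary: v_0 = v_150 = 0. Recurrence: v_k = 1 + (v_{k-1} + v_{k+1})/2 for 1 ≤ k ≤ 149. The particular solution to v_k − (v_{k-1} + v_{k+1})/2 = 1 is v_k = −k^2. Adding homogeneous solution A + B k and matching boundaries gives v_k = k (150 − k). Substituting k = 135: v_135 = 135 · 15 = 2025.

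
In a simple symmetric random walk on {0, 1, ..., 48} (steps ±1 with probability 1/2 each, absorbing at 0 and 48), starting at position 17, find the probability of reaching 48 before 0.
P(hit 48 before 0) = 17/48

Let u_k = P(hit 48 before 0 | start at k). Then u_0 = 0, u_48 = 1, and u_k = u_{k-1}/2 + u_{k+1}/2 for 1 ≤ k ≤ 47. This harmonic recurrence is solved by u_k = k/48, giving u_17 = 17/48.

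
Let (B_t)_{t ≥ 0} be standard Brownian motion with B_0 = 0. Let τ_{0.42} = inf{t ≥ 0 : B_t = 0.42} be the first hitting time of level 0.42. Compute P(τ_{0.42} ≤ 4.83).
P(τ_{0.42} ≤ 4.83) = 2(1 − Φ(0.42/√4.83)) = 2(1 − Φ(0.1911)) ≈ 0.8484

By the reflection principle for standard BM, P(τ_b ≤ t) = 2 · P(B_t ≥ b). Since B_t ~ N(0, t), P(B_t ≥ 0.42) = 1 − Φ(0.42/√t) = 1 − Φ(0.42/√4.83) = 1 − Φ(0.1911) ≈ 0.42422. Doubling: P(τ_{0.42} ≤ 4.83) ≈ 2 · 0.42422 = 0.84844 ≈ 0.8484.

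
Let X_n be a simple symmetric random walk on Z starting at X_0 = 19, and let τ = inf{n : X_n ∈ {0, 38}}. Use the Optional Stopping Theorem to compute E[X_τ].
E[X_τ] = 19

X_n is a martingale and τ is a bounded-mean stopping time (indeed τ is finite a.s. with bounded expectation since the walk is in a bounded region). By the OST, E[X_τ] = E[X_0] = 19. Equivalently: E[X_τ] = 38 · P(hit 38 first) + 0 · P(hit 0 first) = 38 · (19/38) = 19.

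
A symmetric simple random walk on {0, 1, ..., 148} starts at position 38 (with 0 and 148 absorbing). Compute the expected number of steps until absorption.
E[τ | X_0 = 38] = 4180

Let v_k = E[τ | X_0 = k]. Boundary: v_0 = v_148 = 0. Recurrence: v_k = 1 + (v_{k-1} + v_{k+1})/2 for 1 ≤ k ≤ 147. The particular solution to v_k − (v_{k-1} + v_{k+1})/2 = 1 is v_k = −k^2. Adding homogeneous solution A + B k and matching boundaries gives v_k = k (148 − k). Substituting k = 38: v_38 = 38 · 110 = 4180.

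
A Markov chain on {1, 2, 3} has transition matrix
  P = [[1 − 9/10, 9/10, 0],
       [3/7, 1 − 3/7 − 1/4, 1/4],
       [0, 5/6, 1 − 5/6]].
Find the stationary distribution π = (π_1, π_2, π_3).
π = (100/373, 210/373, 63/373)

This is a birth-death chain on three states, which satisfies detailed balance: π_1 · P_{12} = π_2 · P_{21} and π_2 · P_{23} = π_3 · P_{32}.
From π_1 · 9/10 = π_2 · 3/7: π_2/π_1 = (9/10)/(3/7) = 21/10.
From π_2 · 1/4 = π_3 · 5/6: π_3/π_2 = (1/4)/(5/6) = 3/10.
Take π_1 proportional to 1; then unnormalized π = (1, 21/10, 63/100). Normalize by dividing by the sum 373/100:
  π = (100/373, 210/373, 63/373).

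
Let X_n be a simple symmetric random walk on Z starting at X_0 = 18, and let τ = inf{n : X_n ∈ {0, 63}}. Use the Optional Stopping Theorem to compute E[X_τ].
E[X_τ] = 18

X_n is a martingale and τ is a bounded-mean stopping time (indeed τ is finite a.s. with bounded expectation since the walk is in a bounded region). By the OST, E[X_τ] = E[X_0] = 18. Equivalently: E[X_τ] = 63 · P(hit 63 first) + 0 · P(hit 0 first) = 63 · (18/63) = 18.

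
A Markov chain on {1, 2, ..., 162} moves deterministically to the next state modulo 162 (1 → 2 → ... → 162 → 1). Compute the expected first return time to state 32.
E[T_32 | X_0 = 32] = 162

The chain cycles deterministically, so starting at state 32 it returns in exactly 162 steps. Equivalently, the stationary distribution is uniform π_j = 1/162 for every state j, so by Kac's formula E[T_32] = 1/π_32 = 162.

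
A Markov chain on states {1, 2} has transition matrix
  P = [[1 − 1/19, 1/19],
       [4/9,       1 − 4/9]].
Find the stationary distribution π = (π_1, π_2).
π_1 = 76/85, π_2 = 9/85

Solve πP = π with π_1 + π_2 = 1. From πP = π: π_1 · (1 − 1/19) + π_2 · 4/9 = π_1 ⇒ π_2 · 4/9 = π_1 · 1/19 ⇒ π_2/π_1 = (1/19)/(4/9) = 9/76. Together with π_1 + π_2 = 1:
  π_1 = (4/9)/(1/19 + 4/9) = (4/9)/(85/171) = 76/85,
  π_2 = (1/19)/(1/19 + 4/9) = (1/19)/(85/171) = 9/85.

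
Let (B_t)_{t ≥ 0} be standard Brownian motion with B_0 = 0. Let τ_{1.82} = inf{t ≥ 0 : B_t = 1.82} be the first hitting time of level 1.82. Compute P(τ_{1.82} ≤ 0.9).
P(τ_{1.82} ≤ 0.9) = 2(1 − Φ(1.82/√0.9)) = 2(1 − Φ(1.9184)) ≈ 0.0551

By the reflection principle for standard BM, P(τ_b ≤ t) = 2 · P(B_t ≥ b). Since B_t ~ N(0, t), P(B_t ≥ 1.82) = 1 − Φ(1.82/√t) = 1 − Φ(1.82/√0.9) = 1 − Φ(1.9184) ≈ 0.02753. Doubling: P(τ_{1.82} ≤ 0.9) ≈ 2 · 0.02753 = 0.05506 ≈ 0.0551.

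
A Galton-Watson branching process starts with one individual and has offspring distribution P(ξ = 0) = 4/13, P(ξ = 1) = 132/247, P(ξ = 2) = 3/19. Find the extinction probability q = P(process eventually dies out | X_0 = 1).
q = 1

Mean offspring μ = 0·4/13 + 1·132/247 + 2·3/19 = 210/247 ≤ 1. For μ ≤ 1 with offspring not concentrated at 1, the Galton-Watson process goes extinct almost surely, so q = 1.
(Algebraic check: The pgf is f(s) = 4/13 + 132/247·s + 3/19·s². The extinction probability q is the smallest fixed point of f in [0, 1]. Setting s = f(s):
  3/19·s² + (132/247 − 1)·s + 4/13 = 0
  3/19·s² − (4/13 + 3/19)·s + 4/13 = 0
which factors as (s − 1)·(3/19·s − 4/13) = 0, giving roots s = 1 and s = (4/13)/(3/19) = 76/39. Since 76/39 ≥ 1, the smallest root in [0, 1] is s = 1.)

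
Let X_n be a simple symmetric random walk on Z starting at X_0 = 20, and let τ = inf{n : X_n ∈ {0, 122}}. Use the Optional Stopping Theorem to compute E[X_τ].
E[X_τ] = 20

X_n is a martingale and τ is a bounded-mean stopping time (indeed τ is finite a.s. with bounded expectation since the walk is in a bounded region). By the OST, E[X_τ] = E[X_0] = 20. Equivalently: E[X_τ] = 122 · P(hit 122 first) + 0 · P(hit 0 first) = 122 · (20/122) = 20.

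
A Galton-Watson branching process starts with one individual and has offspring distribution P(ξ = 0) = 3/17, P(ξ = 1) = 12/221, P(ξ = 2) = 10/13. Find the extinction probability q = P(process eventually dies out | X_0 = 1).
q = 39/170

The pgf is f(s) = 3/17 + 12/221·s + 10/13·s². The extinction probability q is the smallest fixed point of f in [0, 1]. Setting s = f(s):
  10/13·s² + (12/221 − 1)·s + 3/17 = 0
  10/13·s² − (3/17 + 10/13)·s + 3/17 = 0
which factors as (s − 1)·(10/13·s − 3/17) = 0, giving roots s = 1 and s = (3/17)/(10/13) = 39/170.
Mean offspring μ = 12/221 + 2·10/13 = 352/221 > 1 (supercritical), so q < 1. The extinction probability is the smaller root: q = (3/17)/(10/13) = 39/170.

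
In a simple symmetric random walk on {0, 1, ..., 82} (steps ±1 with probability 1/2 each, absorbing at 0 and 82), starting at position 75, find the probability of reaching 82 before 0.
P(hit 82 before 0) = 75/82

Let u_k = P(hit 82 before 0 | start at k). Then u_0 = 0, u_82 = 1, and u_k = u_{k-1}/2 + u_{k+1}/2 for 1 ≤ k ≤ 81. This harmonic recurrence is solved by u_k = k/82, giving u_75 = 75/82.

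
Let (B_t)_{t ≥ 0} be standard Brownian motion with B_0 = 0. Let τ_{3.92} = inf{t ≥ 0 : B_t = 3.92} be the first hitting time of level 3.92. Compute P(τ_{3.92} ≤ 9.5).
P(τ_{3.92} ≤ 9.5) = 2(1 − Φ(3.92/√9.5)) = 2(1 − Φ(1.2718)) ≈ 0.2034

By the reflection principle for standard BM, P(τ_b ≤ t) = 2 · P(B_t ≥ b). Since B_t ~ N(0, t), P(B_t ≥ 3.92) = 1 − Φ(3.92/√t) = 1 − Φ(3.92/√9.5) = 1 − Φ(1.2718) ≈ 0.10172. Doubling: P(τ_{3.92} ≤ 9.5) ≈ 2 · 0.10172 = 0.20344 ≈ 0.2034.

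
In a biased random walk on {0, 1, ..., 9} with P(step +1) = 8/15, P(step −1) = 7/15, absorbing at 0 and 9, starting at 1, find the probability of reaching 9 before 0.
P(hit 9 before 0) = (1 − (7/8)^1) / (1 − (7/8)^9) = 16777216/93864121

Let u_k denote P(reach 9 before 0 | start at k). Boundary: u_0 = 0, u_9 = 1. Recurrence: u_k = 8/15·u_{k+1} + 7/15·u_{k-1} for 1 ≤ k ≤ 8. Try u_k = A + B·r^k with r = q/p = (7/15)/(8/15) = 7/8. Substitution satisfies the recurrence; boundary conditions give:
  u_k = (1 − r^k) / (1 − r^N) = (1 − (7/8)^1) / (1 − (7/8)^9) = 16777216/93864121.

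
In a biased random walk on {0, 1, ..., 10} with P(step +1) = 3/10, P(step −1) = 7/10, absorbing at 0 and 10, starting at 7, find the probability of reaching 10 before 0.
P(hit 10 before 0) = (1 − (7/3)^7) / (1 − (7/3)^10) = 5544153/70604050

Let u_k denote P(reach 10 before 0 | start at k). Boundary: u_0 = 0, u_10 = 1. Recurrence: u_k = 3/10·u_{k+1} + 7/10·u_{k-1} for 1 ≤ k ≤ 9. Try u_k = A + B·r^k with r = q/p = (7/10)/(3/10) = 7/3. Substitution satisfies the recurrence; boundary conditions give:
  u_k = (1 − r^k) / (1 − r^N) = (1 − (7/3)^7) / (1 − (7/3)^10) = 5544153/70604050.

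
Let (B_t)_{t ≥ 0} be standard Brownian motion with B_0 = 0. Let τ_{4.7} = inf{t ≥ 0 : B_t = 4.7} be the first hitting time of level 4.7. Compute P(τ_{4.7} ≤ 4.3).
P(τ_{4.7} ≤ 4.3) = 2(1 − Φ(4.7/√4.3)) = 2(1 − Φ(2.2665)) ≈ 0.0234

By the reflection principle for standard BM, P(τ_b ≤ t) = 2 · P(B_t ≥ b). Since B_t ~ N(0, t), P(B_t ≥ 4.7) = 1 − Φ(4.7/√t) = 1 − Φ(4.7/√4.3) = 1 − Φ(2.2665) ≈ 0.01171. Doubling: P(τ_{4.7} ≤ 4.3) ≈ 2 · 0.01171 = 0.02342 ≈ 0.0234.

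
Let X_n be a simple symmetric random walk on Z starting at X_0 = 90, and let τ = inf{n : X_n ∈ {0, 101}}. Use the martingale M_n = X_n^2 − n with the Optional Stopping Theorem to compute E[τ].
E[τ] = 990

M_n = X_n^2 − n is a martingale (since E[X_{n+1}^2 | F_n] = X_n^2 + 1). By OST (τ has finite mean in a bounded region), E[M_τ] = E[M_0] = X_0^2 − 0 = 90^2 = 8100. Also E[M_τ] = E[X_τ^2] − E[τ]. The walk exits at 0 or 101, with P(hit 101 first) = 90/101, so E[X_τ^2] = 101^2 · 90/101 + 0 = 9090. Thus E[τ] = E[X_τ^2] − E[M_τ] = 9090 − 8100 = 990 = 90(101 − 90) = 990.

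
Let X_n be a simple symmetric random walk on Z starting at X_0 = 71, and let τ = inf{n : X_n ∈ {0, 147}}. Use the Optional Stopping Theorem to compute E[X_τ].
E[X_τ] = 71

X_n is a martingale and τ is a bounded-mean stopping time (indeed τ is finite a.s. with bounded expectation since the walk is in a bounded region). By the OST, E[X_τ] = E[X_0] = 71. Equivalently: E[X_τ] = 147 · P(hit 147 first) + 0 · P(hit 0 first) = 147 · (71/147) = 71.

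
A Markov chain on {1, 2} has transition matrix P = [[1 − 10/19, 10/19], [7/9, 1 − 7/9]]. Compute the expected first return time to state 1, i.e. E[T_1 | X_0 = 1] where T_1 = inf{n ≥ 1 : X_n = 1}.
E[T_1 | X_0 = 1] = 1/π_1 = 223/133

For an irreducible recurrent Markov chain with stationary distribution π, E[T_i | X_0 = i] = 1/π_i (Kac's formula). Here π_1 = (7/9)/(10/19 + 7/9) = (7/9)/(223/171) = 133/223, so E[T_1 | X_0 = 1] = 1/π_1 = (10/19 + 7/9)/(7/9) = (223/171)/(7/9) = 223/133.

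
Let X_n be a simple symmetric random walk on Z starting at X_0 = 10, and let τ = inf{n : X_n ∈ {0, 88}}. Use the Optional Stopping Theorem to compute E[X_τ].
E[X_τ] = 10

X_n is a martingale and τ is a bounded-mean stopping time (indeed τ is finite a.s. with bounded expectation since the walk is in a bounded region). By the OST, E[X_τ] = E[X_0] = 10. Equivalently: E[X_τ] = 88 · P(hit 88 first) + 0 · P(hit 0 first) = 88 · (10/88) = 10.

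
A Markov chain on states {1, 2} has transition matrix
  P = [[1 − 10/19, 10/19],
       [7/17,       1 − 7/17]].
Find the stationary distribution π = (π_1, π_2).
π_1 = 133/303, π_2 = 170/303

Solve πP = π with π_1 + π_2 = 1. From πP = π: π_1 · (1 − 10/19) + π_2 · 7/17 = π_1 ⇒ π_2 · 7/17 = π_1 · 10/19 ⇒ π_2/π_1 = (10/19)/(7/17) = 170/133. Together with π_1 + π_2 = 1:
  π_1 = (7/17)/(10/19 + 7/17) = (7/17)/(303/323) = 133/303,
  π_2 = (10/19)/(10/19 + 7/17) = (10/19)/(303/323) = 170/303.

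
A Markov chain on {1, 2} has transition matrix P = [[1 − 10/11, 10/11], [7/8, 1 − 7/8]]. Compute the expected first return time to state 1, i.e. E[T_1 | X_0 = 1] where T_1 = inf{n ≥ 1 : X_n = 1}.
E[T_1 | X_0 = 1] = 1/π_1 = 157/77

For an irreducible recurrent Markov chain with stationary distribution π, E[T_i | X_0 = i] = 1/π_i (Kac's formula). Here π_1 = (7/8)/(10/11 + 7/8) = (7/8)/(157/88) = 77/157, so E[T_1 | X_0 = 1] = 1/π_1 = (10/11 + 7/8)/(7/8) = (157/88)/(7/8) = 157/77.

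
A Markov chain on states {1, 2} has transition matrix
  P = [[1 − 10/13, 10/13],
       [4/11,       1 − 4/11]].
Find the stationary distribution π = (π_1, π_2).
π_1 = 26/81, π_2 = 55/81

Solve πP = π with π_1 + π_2 = 1. From πP = π: π_1 · (1 − 10/13) + π_2 · 4/11 = π_1 ⇒ π_2 · 4/11 = π_1 · 10/13 ⇒ π_2/π_1 = (10/13)/(4/11) = 55/26. Together with π_1 + π_2 = 1:
  π_1 = (4/11)/(10/13 + 4/11) = (4/11)/(162/143) = 26/81,
  π_2 = (10/13)/(10/13 + 4/11) = (10/13)/(162/143) = 55/81.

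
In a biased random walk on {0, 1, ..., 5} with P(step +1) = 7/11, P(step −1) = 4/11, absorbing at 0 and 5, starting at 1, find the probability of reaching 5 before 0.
P(hit 5 before 0) = (1 − (4/7)^1) / (1 − (4/7)^5) = 2401/5261

Let u_k denote P(reach 5 before 0 | start at k). Boundary: u_0 = 0, u_5 = 1. Recurrence: u_k = 7/11·u_{k+1} + 4/11·u_{k-1} for 1 ≤ k ≤ 4. Try u_k = A + B·r^k with r = q/p = (4/11)/(7/11) = 4/7. Substitution satisfies the recurrence; boundary conditions give:
  u_k = (1 − r^k) / (1 − r^N) = (1 − (4/7)^1) / (1 − (4/7)^5) = 2401/5261.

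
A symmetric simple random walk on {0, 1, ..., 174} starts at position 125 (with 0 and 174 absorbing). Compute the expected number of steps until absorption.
E[τ | X_0 = 125] = 6125

Let v_k = E[τ | X_0 = k]. Boundary: v_0 = v_174 = 0. Recurrence: v_k = 1 + (v_{k-1} + v_{k+1})/2 for 1 ≤ k ≤ 173. The particular solution to v_k − (v_{k-1} + v_{k+1})/2 = 1 is v_k = −k^2. Adding homogeneous solution A + B k and matching boundaries gives v_k = k (174 − k). Substituting k = 125: v_125 = 125 · 49 = 6125.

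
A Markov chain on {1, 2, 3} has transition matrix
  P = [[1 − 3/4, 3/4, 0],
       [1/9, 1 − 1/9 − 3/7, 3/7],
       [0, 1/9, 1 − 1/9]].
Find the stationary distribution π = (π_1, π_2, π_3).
π = (14/473, 189/946, 729/946)

This is a birth-death chain on three states, which satisfies detailed balance: π_1 · P_{12} = π_2 · P_{21} and π_2 · P_{23} = π_3 · P_{32}.
From π_1 · 3/4 = π_2 · 1/9: π_2/π_1 = (3/4)/(1/9) = 27/4.
From π_2 · 3/7 = π_3 · 1/9: π_3/π_2 = (3/7)/(1/9) = 27/7.
Take π_1 proportional to 1; then unnormalized π = (1, 27/4, 729/28). Normalize by dividing by the sum 473/14:
  π = (14/473, 189/946, 729/946).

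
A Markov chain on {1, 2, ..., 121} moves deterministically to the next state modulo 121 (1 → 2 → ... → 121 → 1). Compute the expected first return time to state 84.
E[T_84 | X_0 = 84] = 121

The chain cycles deterministically, so starting at state 84 it returns in exactly 121 steps. Equivalently, the stationary distribution is uniform π_j = 1/121 for every state j, so by Kac's formula E[T_84] = 1/π_84 = 121.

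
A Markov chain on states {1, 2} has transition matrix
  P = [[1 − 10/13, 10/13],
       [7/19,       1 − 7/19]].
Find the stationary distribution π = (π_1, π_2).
π_1 = 91/281, π_2 = 190/281

Solve πP = π with π_1 + π_2 = 1. From πP = π: π_1 · (1 − 10/13) + π_2 · 7/19 = π_1 ⇒ π_2 · 7/19 = π_1 · 10/13 ⇒ π_2/π_1 = (10/13)/(7/19) = 190/91. Together with π_1 + π_2 = 1:
  π_1 = (7/19)/(10/13 + 7/19) = (7/19)/(281/247) = 91/281,
  π_2 = (10/13)/(10/13 + 7/19) = (10/13)/(281/247) = 190/281.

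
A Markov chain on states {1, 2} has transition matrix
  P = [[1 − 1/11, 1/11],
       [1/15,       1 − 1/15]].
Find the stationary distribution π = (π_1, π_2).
π_1 = 11/26, π_2 = 15/26

Solve πP = π with π_1 + π_2 = 1. From πP = π: π_1 · (1 − 1/11) + π_2 · 1/15 = π_1 ⇒ π_2 · 1/15 = π_1 · 1/11 ⇒ π_2/π_1 = (1/11)/(1/15) = 15/11. Together with π_1 + π_2 = 1:
  π_1 = (1/15)/(1/11 + 1/15) = (1/15)/(26/165) = 11/26,
  π_2 = (1/11)/(1/11 + 1/15) = (1/11)/(26/165) = 15/26.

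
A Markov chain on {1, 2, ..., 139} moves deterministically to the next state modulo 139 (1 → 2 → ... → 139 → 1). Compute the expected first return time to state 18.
E[T_18 | X_0 = 18] = 139

The chain cycles deterministically, so starting at state 18 it returns in exactly 139 steps. Equivalently, the stationary distribution is uniform π_j = 1/139 for every state j, so by Kac's formula E[T_18] = 1/π_18 = 139.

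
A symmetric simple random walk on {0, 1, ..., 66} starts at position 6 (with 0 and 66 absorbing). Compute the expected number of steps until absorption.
E[τ | X_0 = 6] = 360

Let v_k = E[τ | X_0 = k]. Boundary: v_0 = v_66 = 0. Recurrence: v_k = 1 + (v_{k-1} + v_{k+1})/2 for 1 ≤ k ≤ 65. The particular solution to v_k − (v_{k-1} + v_{k+1})/2 = 1 is v_k = −k^2. Adding homogeneous solution A + B k and matching boundaries gives v_k = k (66 − k). Substituting k = 6: v_6 = 6 · 60 = 360.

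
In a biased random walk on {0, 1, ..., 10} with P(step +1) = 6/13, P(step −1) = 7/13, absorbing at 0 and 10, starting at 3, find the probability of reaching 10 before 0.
P(hit 10 before 0) = (1 − (7/6)^3) / (1 − (7/6)^10) = 35551872/222009073

Let u_k denote P(reach 10 before 0 | start at k). Boundary: u_0 = 0, u_10 = 1. Recurrence: u_k = 6/13·u_{k+1} + 7/13·u_{k-1} for 1 ≤ k ≤ 9. Try u_k = A + B·r^k with r = q/p = (7/13)/(6/13) = 7/6. Substitution satisfies the recurrence; boundary conditions give:
  u_k = (1 − r^k) / (1 − r^N) = (1 − (7/6)^3) / (1 − (7/6)^10) = 35551872/222009073.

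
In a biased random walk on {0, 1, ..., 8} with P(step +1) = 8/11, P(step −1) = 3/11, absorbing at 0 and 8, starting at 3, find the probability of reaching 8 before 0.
P(hit 8 before 0) = (1 − (3/8)^3) / (1 − (3/8)^8) = 3178496/3354131

Let u_k denote P(reach 8 before 0 | start at k). Boundary: u_0 = 0, u_8 = 1. Recurrence: u_k = 8/11·u_{k+1} + 3/11·u_{k-1} for 1 ≤ k ≤ 7. Try u_k = A + B·r^k with r = q/p = (3/11)/(8/11) = 3/8. Substitution satisfies the recurrence; boundary conditions give:
  u_k = (1 − r^k) / (1 − r^N) = (1 − (3/8)^3) / (1 − (3/8)^8) = 3178496/3354131.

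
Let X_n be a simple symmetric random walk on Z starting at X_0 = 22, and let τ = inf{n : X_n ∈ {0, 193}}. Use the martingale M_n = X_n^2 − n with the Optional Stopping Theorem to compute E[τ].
E[τ] = 3762

M_n = X_n^2 − n is a martingale (since E[X_{n+1}^2 | F_n] = X_n^2 + 1). By OST (τ has finite mean in a bounded region), E[M_τ] = E[M_0] = X_0^2 − 0 = 22^2 = 484. Also E[M_τ] = E[X_τ^2] − E[τ]. The walk exits at 0 or 193, with P(hit 193 first) = 22/193, so E[X_τ^2] = 193^2 · 22/193 + 0 = 4246. Thus E[τ] = E[X_τ^2] − E[M_τ] = 4246 − 484 = 3762 = 22(193 − 22) = 3762.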